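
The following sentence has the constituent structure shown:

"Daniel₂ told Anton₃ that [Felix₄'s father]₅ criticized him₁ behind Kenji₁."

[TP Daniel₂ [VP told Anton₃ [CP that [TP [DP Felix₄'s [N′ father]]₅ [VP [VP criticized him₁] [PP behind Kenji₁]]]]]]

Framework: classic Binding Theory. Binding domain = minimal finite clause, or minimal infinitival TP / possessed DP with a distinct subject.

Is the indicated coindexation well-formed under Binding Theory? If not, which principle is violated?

grammatical

The two coindexed NPs are *Kenji₁* and *him₁*.
*him₁* is a pronoun; its binding domain is the embedded TP, whose subject is [Felix₄'s father]₅. Within that domain it is c-commanded only by *[Felix₄'s father]₅*, which carries a different index — the pronoun is free locally, so Principle B holds.
*Kenji₁* is an R-expression; *him₁* does not c-command it, and no other NP shares its index, so Principle C is satisfied.
All principles are respected.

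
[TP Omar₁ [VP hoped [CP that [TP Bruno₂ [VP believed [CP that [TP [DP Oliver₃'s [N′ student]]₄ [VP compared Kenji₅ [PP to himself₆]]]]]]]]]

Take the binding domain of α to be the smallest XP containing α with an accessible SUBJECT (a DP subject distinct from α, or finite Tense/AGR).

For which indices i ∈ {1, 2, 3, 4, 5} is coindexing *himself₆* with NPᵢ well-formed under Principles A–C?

*himself* is an anaphor, so Principle A applies: it must be bound in its binding domain.
Binding domain of *himself₆*: the embedded TP, whose subject is [Oliver₃'s student]₄.
*Omar₁* c-commands the anaphor but is outside its binding domain → cannot satisfy Principle A.
*Bruno₂* c-commands the anaphor but is outside its binding domain → cannot satisfy Principle A.
*Oliver₃* does not c-command the anaphor → cannot bind it.
*[Oliver₃'s student]₄* c-commands the anaphor within its binding domain → licit binder.
*Kenji₅* c-commands the anaphor within its binding domain → licit binder.

{4, 5}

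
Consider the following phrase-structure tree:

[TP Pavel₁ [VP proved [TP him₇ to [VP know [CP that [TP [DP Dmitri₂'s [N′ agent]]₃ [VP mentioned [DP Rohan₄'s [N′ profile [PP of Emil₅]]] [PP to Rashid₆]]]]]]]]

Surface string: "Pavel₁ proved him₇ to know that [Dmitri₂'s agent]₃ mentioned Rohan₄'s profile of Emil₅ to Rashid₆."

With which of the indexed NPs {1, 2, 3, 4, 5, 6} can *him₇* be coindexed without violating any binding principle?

none

*him* is a pronoun, so Principle B applies: it must be free in its binding domain.
Binding domain of *him₇*: the matrix TP, whose subject is Pavel₁.
*Pavel₁* c-commands the pronoun within its binding domain → coindexation would violate Principle B.
*Dmitri₂*: the pronoun c-commands this R-expression → coindexation would violate Principle C on *Dmitri₂*.
*[Dmitri₂'s agent]₃*: the pronoun c-commands this R-expression → coindexation would violate Principle C on *[Dmitri₂'s agent]₃*.
*Rohan₄*: the pronoun c-commands this R-expression → coindexation would violate Principle C on *Rohan₄*.
*Emil₅*: the pronoun c-commands this R-expression → coindexation would violate Principle C on *Emil₅*.
*Rashid₆*: the pronoun c-commands this R-expression → coindexation would violate Principle C on *Rashid₆*.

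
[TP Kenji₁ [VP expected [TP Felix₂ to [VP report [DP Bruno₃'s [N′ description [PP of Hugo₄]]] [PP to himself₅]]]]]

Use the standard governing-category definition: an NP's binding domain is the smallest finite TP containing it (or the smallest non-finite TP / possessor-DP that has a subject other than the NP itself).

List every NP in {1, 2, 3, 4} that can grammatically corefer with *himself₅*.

*himself* is an anaphor, so Principle A applies: it must be bound in its binding domain.
Binding domain of *himself₅*: the embedded TP, whose subject is Felix₂.
*Kenji₁* c-commands the anaphor but is outside its binding domain → cannot satisfy Principle A.
*Felix₂* c-commands the anaphor within its binding domain → licit binder.
*Bruno₃* does not c-command the anaphor → cannot bind it.
*Hugo₄* does not c-command the anaphor → cannot bind it.

{2}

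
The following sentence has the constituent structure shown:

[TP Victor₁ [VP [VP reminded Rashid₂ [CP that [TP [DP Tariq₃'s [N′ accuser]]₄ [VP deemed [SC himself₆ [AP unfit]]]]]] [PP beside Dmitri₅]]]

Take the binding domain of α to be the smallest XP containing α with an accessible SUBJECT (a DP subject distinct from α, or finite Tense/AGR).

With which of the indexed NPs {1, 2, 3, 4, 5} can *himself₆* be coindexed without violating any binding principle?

*himself* is an anaphor, so Principle A applies: it must be bound in its binding domain.
Binding domain of *himself₆*: the embedded TP, whose subject is [Tariq₃'s accuser]₄.
*Victor₁* c-commands the anaphor but is outside its binding domain → cannot satisfy Principle A.
*Rashid₂* c-commands the anaphor but is outside its binding domain → cannot satisfy Principle A.
*Tariq₃* does not c-command the anaphor → cannot bind it.
*[Tariq₃'s accuser]₄* c-commands the anaphor within its binding domain → licit binder.
*Dmitri₅* does not c-command the anaphor → cannot bind it.

{4}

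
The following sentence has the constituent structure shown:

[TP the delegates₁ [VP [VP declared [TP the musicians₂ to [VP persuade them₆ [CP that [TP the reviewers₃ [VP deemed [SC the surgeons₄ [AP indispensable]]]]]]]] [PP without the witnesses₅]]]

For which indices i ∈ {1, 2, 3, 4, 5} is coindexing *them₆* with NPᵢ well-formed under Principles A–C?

*them* is a pronoun, so Principle B applies: it must be free in its binding domain.
Binding domain of *them₆*: the embedded TP, whose subject is the musicians₂.
*the delegates₁* c-commands the pronoun but from outside its binding domain, and is not c-commanded by it → coindexation permitted.
*the musicians₂* c-commands the pronoun within its binding domain → coindexation would violate Principle B.
*the reviewers₃*: the pronoun c-commands this R-expression → coindexation would violate Principle C on *the reviewers₃*.
*the surgeons₄*: the pronoun c-commands this R-expression → coindexation would violate Principle C on *the surgeons₄*.
*the witnesses₅* and the pronoun do not c-command one another → neither Principle B nor Principle C is at stake; coindexation permitted.

{1, 5}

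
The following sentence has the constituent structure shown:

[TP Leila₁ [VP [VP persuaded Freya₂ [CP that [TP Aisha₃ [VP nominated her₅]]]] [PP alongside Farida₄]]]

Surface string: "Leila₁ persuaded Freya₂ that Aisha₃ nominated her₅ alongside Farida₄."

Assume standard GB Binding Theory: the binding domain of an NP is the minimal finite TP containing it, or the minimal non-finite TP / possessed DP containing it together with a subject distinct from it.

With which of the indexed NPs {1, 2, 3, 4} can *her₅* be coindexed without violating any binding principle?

{1, 2, 4}

*her* is a pronoun, so Principle B applies: it must be free in its binding domain.
Binding domain of *her₅*: the embedded TP, whose subject is Aisha₃.
*Leila₁* c-commands the pronoun but from outside its binding domain, and is not c-commanded by it → coindexation permitted.
*Freya₂* c-commands the pronoun but from outside its binding domain, and is not c-commanded by it → coindexation permitted.
*Aisha₃* c-commands the pronoun within its binding domain → coindexation would violate Principle B.
*Farida₄* and the pronoun do not c-command one another → neither Principle B nor Principle C is at stake; coindexation permitted.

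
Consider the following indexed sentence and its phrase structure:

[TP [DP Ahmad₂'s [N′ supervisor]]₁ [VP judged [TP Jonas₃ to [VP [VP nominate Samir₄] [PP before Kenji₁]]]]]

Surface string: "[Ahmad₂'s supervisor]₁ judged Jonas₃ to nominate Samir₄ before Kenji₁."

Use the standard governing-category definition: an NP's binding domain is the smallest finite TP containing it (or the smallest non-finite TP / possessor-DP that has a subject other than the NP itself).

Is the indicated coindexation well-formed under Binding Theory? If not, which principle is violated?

The two coindexed NPs are *[Ahmad₂'s supervisor]₁* and *Kenji₁*.
*Kenji₁* is an R-expression. Principle C requires it to be free everywhere.
*[Ahmad₂'s supervisor]₁* c-commands it and carries the same index.
The R-expression is bound → Principle C violation.

Principle C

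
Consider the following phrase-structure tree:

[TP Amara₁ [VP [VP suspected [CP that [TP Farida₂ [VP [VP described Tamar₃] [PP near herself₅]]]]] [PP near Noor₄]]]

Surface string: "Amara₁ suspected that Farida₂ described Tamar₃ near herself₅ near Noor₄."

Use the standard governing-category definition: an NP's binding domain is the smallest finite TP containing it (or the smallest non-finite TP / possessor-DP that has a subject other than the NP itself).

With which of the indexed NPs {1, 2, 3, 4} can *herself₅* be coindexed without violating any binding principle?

*herself* is an anaphor, so Principle A applies: it must be bound in its binding domain.
Binding domain of *herself₅*: the embedded TP, whose subject is Farida₂.
*Amara₁* c-commands the anaphor but is outside its binding domain → cannot satisfy Principle A.
*Farida₂* c-commands the anaphor within its binding domain → licit binder.
*Tamar₃* does not c-command the anaphor → cannot bind it.
*Noor₄* does not c-command the anaphor → cannot bind it.

{2}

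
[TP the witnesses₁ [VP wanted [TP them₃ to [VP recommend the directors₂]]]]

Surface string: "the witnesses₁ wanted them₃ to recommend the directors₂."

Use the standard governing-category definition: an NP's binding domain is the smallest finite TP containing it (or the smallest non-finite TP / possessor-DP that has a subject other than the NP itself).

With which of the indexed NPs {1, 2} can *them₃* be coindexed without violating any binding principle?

*them* is a pronoun, so Principle B applies: it must be free in its binding domain.
Binding domain of *them₃*: the matrix TP, whose subject is the witnesses₁.
*the witnesses₁* c-commands the pronoun within its binding domain → coindexation would violate Principle B.
*the directors₂*: the pronoun c-commands this R-expression → coindexation would violate Principle C on *the directors₂*.

none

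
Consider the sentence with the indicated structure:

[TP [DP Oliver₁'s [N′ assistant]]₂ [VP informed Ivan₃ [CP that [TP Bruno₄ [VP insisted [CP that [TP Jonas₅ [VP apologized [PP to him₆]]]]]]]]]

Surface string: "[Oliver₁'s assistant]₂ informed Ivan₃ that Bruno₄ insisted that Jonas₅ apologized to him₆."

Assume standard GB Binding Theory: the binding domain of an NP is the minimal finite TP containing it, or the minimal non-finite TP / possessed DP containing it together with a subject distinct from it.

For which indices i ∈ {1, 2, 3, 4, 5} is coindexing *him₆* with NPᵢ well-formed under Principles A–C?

*him* is a pronoun, so Principle B applies: it must be free in its binding domain.
Binding domain of *him₆*: the embedded TP, whose subject is Jonas₅.
*Oliver₁* and the pronoun do not c-command one another → neither Principle B nor Principle C is at stake; coindexation permitted.
*[Oliver₁'s assistant]₂* c-commands the pronoun but from outside its binding domain, and is not c-commanded by it → coindexation permitted.
*Ivan₃* c-commands the pronoun but from outside its binding domain, and is not c-commanded by it → coindexation permitted.
*Bruno₄* c-commands the pronoun but from outside its binding domain, and is not c-commanded by it → coindexation permitted.
*Jonas₅* c-commands the pronoun within its binding domain → coindexation would violate Principle B.

{1, 2, 3, 4}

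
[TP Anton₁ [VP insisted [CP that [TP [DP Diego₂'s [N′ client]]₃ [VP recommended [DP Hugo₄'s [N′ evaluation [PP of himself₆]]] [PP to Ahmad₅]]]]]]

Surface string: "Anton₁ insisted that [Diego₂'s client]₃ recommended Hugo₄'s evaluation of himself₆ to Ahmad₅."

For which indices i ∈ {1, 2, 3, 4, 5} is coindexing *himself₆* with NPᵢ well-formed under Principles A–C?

{4}

*himself* is an anaphor, so Principle A applies: it must be bound in its binding domain.
Binding domain of *himself₆*: the possessed DP, whose subject is Hugo₄.
*Anton₁* c-commands the anaphor but is outside its binding domain → cannot satisfy Principle A.
*Diego₂* does not c-command the anaphor → cannot bind it.
*[Diego₂'s client]₃* c-commands the anaphor but is outside its binding domain → cannot satisfy Principle A.
*Hugo₄* c-commands the anaphor within its binding domain → licit binder.
*Ahmad₅* does not c-command the anaphor → cannot bind it.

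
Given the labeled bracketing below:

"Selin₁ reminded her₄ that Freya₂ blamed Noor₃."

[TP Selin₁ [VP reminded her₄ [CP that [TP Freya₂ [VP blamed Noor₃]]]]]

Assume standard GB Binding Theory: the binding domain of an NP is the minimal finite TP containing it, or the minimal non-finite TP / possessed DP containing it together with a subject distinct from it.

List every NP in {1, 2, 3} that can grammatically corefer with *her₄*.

*her* is a pronoun, so Principle B applies: it must be free in its binding domain.
Binding domain of *her₄*: the matrix TP, whose subject is Selin₁.
*Selin₁* c-commands the pronoun within its binding domain → coindexation would violate Principle B.
*Freya₂*: the pronoun c-commands this R-expression → coindexation would violate Principle C on *Freya₂*.
*Noor₃*: the pronoun c-commands this R-expression → coindexation would violate Principle C on *Noor₃*.

none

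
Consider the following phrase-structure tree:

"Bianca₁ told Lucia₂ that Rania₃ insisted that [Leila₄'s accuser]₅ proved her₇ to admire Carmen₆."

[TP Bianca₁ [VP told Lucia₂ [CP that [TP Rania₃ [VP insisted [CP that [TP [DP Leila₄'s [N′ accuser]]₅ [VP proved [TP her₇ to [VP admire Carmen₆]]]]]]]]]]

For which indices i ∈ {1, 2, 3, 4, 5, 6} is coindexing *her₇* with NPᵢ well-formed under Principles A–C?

{1, 2, 3, 4}

*her* is a pronoun, so Principle B applies: it must be free in its binding domain.
Binding domain of *her₇*: the embedded TP, whose subject is [Leila₄'s accuser]₅.
*Bianca₁* c-commands the pronoun but from outside its binding domain, and is not c-commanded by it → coindexation permitted.
*Lucia₂* c-commands the pronoun but from outside its binding domain, and is not c-commanded by it → coindexation permitted.
*Rania₃* c-commands the pronoun but from outside its binding domain, and is not c-commanded by it → coindexation permitted.
*Leila₄* and the pronoun do not c-command one another → neither Principle B nor Principle C is at stake; coindexation permitted.
*[Leila₄'s accuser]₅* c-commands the pronoun within its binding domain → coindexation would violate Principle B.
*Carmen₆*: the pronoun c-commands this R-expression → coindexation would violate Principle C on *Carmen₆*.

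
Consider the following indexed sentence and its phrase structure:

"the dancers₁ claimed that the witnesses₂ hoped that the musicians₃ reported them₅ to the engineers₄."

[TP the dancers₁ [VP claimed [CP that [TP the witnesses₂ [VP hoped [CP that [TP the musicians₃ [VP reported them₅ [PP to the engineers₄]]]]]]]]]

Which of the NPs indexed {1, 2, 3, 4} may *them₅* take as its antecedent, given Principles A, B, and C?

*them* is a pronoun, so Principle B applies: it must be free in its binding domain.
Binding domain of *them₅*: the embedded TP, whose subject is the musicians₃.
*the dancers₁* c-commands the pronoun but from outside its binding domain, and is not c-commanded by it → coindexation permitted.
*the witnesses₂* c-commands the pronoun but from outside its binding domain, and is not c-commanded by it → coindexation permitted.
*the musicians₃* c-commands the pronoun within its binding domain → coindexation would violate Principle B.
*the engineers₄*: the pronoun c-commands this R-expression → coindexation would violate Principle C on *the engineers₄*.

{1, 2}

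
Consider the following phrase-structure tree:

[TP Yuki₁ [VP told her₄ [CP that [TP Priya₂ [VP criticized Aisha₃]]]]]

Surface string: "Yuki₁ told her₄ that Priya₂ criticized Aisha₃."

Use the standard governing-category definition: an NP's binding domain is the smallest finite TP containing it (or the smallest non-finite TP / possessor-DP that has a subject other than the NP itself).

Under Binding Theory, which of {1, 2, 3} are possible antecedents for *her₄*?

*her* is a pronoun, so Principle B applies: it must be free in its binding domain.
Binding domain of *her₄*: the matrix TP, whose subject is Yuki₁.
*Yuki₁* c-commands the pronoun within its binding domain → coindexation would violate Principle B.
*Priya₂*: the pronoun c-commands this R-expression → coindexation would violate Principle C on *Priya₂*.
*Aisha₃*: the pronoun c-commands this R-expression → coindexation would violate Principle C on *Aisha₃*.

none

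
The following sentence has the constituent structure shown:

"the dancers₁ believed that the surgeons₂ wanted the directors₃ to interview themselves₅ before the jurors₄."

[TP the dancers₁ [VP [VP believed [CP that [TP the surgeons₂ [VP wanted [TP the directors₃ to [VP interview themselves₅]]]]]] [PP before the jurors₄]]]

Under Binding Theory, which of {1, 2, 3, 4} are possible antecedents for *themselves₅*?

{3}

*themselves* is an anaphor, so Principle A applies: it must be bound in its binding domain.
Binding domain of *themselves₅*: the embedded TP, whose subject is the directors₃.
*the dancers₁* c-commands the anaphor but is outside its binding domain → cannot satisfy Principle A.
*the surgeons₂* c-commands the anaphor but is outside its binding domain → cannot satisfy Principle A.
*the directors₃* c-commands the anaphor within its binding domain → licit binder.
*the jurors₄* does not c-command the anaphor → cannot bind it.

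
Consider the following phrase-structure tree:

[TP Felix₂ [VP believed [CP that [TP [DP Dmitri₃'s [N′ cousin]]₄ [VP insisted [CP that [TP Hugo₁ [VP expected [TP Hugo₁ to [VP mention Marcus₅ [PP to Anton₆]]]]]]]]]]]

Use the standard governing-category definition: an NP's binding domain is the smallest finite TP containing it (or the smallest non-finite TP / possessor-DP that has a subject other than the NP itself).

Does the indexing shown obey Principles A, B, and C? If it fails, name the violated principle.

Principle C

The two coindexed NPs are *Hugo₁* (the lower occurrence) and *Hugo₁* (the higher occurrence).
*Hugo₁* (the lower occurrence) is an R-expression. Principle C requires it to be free everywhere.
*Hugo₁* (the higher occurrence) c-commands it and carries the same index.
The R-expression is bound → Principle C violation.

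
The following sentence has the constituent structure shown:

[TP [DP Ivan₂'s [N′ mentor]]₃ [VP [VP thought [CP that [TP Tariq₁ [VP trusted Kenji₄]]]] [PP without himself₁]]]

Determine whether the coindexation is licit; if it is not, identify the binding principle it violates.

The two coindexed NPs are *Tariq₁* and *himself₁*.
*himself₁* is an anaphor. Principle A requires it to be bound within its binding domain — the matrix TP, whose subject is [Ivan₂'s mentor]₃.
Within that domain it is c-commanded by *[Ivan₂'s mentor]₃*, which does not share its index.
*Tariq₁* does not c-command the anaphor at all.
The anaphor is unbound in its domain → Principle A violation.

Principle A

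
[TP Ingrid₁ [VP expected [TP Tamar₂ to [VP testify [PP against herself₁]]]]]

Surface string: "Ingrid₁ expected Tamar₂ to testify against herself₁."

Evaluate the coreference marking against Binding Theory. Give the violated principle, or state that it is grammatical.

The two coindexed NPs are *Ingrid₁* and *herself₁*.
*herself₁* is an anaphor. Principle A requires it to be bound within its binding domain — the embedded TP, whose subject is Tamar₂.
Within that domain it is c-commanded by *Tamar₂*, which does not share its index.
*Ingrid₁* does c-command the anaphor, but from outside its binding domain.
The anaphor is unbound in its domain → Principle A violation.

Principle A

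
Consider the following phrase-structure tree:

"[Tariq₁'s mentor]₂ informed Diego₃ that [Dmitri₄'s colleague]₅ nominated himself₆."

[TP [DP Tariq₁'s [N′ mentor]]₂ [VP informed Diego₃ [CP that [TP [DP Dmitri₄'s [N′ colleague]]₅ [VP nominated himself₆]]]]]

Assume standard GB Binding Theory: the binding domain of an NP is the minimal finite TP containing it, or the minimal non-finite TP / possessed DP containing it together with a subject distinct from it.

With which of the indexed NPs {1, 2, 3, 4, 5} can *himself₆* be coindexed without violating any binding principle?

{5}

*himself* is an anaphor, so Principle A applies: it must be bound in its binding domain.
Binding domain of *himself₆*: the embedded TP, whose subject is [Dmitri₄'s colleague]₅.
*Tariq₁* does not c-command the anaphor → cannot bind it.
*[Tariq₁'s mentor]₂* c-commands the anaphor but is outside its binding domain → cannot satisfy Principle A.
*Diego₃* c-commands the anaphor but is outside its binding domain → cannot satisfy Principle A.
*Dmitri₄* does not c-command the anaphor → cannot bind it.
*[Dmitri₄'s colleague]₅* c-commands the anaphor within its binding domain → licit binder.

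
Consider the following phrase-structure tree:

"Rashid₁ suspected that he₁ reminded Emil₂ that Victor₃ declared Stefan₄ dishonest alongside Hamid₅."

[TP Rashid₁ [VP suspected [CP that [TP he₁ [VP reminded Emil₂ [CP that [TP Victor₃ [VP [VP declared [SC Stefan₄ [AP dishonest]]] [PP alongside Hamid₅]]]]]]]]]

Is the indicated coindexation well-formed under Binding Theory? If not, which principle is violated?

grammatical

The two coindexed NPs are *Rashid₁* and *he₁*.
*he₁* is a pronoun; nothing c-commands it within its binding domain (the embedded TP.), so Principle B holds trivially.
*Rashid₁* is an R-expression; *he₁* does not c-command it, and no other NP shares its index, so Principle C is satisfied.
All principles are respected.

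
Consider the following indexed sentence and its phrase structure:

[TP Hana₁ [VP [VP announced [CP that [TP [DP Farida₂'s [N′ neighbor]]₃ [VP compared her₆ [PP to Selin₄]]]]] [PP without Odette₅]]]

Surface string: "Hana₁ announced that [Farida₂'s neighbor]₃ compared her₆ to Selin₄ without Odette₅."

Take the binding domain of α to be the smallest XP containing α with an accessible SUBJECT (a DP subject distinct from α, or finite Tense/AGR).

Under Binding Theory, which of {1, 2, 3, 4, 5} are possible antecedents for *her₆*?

*her* is a pronoun, so Principle B applies: it must be free in its binding domain.
Binding domain of *her₆*: the embedded TP, whose subject is [Farida₂'s neighbor]₃.
*Hana₁* c-commands the pronoun but from outside its binding domain, and is not c-commanded by it → coindexation permitted.
*Farida₂* and the pronoun do not c-command one another → neither Principle B nor Principle C is at stake; coindexation permitted.
*[Farida₂'s neighbor]₃* c-commands the pronoun within its binding domain → coindexation would violate Principle B.
*Selin₄*: the pronoun c-commands this R-expression → coindexation would violate Principle C on *Selin₄*.
*Odette₅* and the pronoun do not c-command one another → neither Principle B nor Principle C is at stake; coindexation permitted.

{1, 2, 5}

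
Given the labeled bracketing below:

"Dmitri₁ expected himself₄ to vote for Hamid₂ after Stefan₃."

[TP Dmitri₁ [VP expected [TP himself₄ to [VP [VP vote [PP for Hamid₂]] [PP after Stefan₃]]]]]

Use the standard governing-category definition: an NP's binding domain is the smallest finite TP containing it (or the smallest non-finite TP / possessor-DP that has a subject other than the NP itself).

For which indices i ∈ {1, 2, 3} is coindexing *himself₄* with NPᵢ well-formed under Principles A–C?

{1}

*himself* is an anaphor, so Principle A applies: it must be bound in its binding domain.
Binding domain of *himself₄*: the matrix TP, whose subject is Dmitri₁.
*Dmitri₁* c-commands the anaphor within its binding domain → licit binder.
*Hamid₂* does not c-command the anaphor → cannot bind it.
*Stefan₃* does not c-command the anaphor → cannot bind it.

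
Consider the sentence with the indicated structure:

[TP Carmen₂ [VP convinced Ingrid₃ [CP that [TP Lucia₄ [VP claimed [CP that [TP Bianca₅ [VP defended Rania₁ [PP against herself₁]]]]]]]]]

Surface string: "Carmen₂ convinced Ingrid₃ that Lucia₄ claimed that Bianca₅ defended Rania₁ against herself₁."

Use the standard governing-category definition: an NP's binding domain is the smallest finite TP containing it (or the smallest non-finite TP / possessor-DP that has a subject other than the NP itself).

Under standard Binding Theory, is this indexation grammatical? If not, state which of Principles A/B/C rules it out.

The two coindexed NPs are *Rania₁* and *herself₁*.
*herself₁* is an anaphor; its binding domain is the embedded TP, whose subject is Bianca₅. *Rania₁* c-commands it within that domain and shares its index, so Principle A is satisfied.
*Rania₁* is an R-expression; *herself₁* does not c-command it, and no other NP shares its index, so Principle C is satisfied.
All principles are respected.

grammatical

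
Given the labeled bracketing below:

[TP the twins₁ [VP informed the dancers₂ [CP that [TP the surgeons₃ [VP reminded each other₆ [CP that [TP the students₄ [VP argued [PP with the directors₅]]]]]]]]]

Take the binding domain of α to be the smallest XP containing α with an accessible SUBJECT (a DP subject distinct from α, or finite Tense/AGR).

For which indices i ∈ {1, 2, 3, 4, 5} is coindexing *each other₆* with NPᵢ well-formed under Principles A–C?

*each other* is an anaphor, so Principle A applies: it must be bound in its binding domain.
Binding domain of *each other₆*: the embedded TP, whose subject is the surgeons₃.
*the twins₁* c-commands the anaphor but is outside its binding domain → cannot satisfy Principle A.
*the dancers₂* c-commands the anaphor but is outside its binding domain → cannot satisfy Principle A.
*the surgeons₃* c-commands the anaphor within its binding domain → licit binder.
*the students₄* does not c-command the anaphor → cannot bind it.
*the directors₅* does not c-command the anaphor → cannot bind it.

{3}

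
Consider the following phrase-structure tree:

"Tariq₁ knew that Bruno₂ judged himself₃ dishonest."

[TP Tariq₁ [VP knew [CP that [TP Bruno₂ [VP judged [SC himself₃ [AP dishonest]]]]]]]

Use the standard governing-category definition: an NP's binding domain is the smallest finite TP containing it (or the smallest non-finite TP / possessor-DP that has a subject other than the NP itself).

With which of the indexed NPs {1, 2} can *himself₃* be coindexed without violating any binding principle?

*himself* is an anaphor, so Principle A applies: it must be bound in its binding domain.
Binding domain of *himself₃*: the embedded TP, whose subject is Bruno₂.
*Tariq₁* c-commands the anaphor but is outside its binding domain → cannot satisfy Principle A.
*Bruno₂* c-commands the anaphor within its binding domain → licit binder.

{2}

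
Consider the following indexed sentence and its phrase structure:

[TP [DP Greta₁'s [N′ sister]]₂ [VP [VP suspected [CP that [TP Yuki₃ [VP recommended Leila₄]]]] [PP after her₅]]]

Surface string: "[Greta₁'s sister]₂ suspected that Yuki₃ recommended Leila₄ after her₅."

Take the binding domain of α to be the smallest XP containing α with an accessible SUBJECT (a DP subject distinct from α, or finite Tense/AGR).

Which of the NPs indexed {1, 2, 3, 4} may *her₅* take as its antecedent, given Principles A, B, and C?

*her* is a pronoun, so Principle B applies: it must be free in its binding domain.
Binding domain of *her₅*: the matrix TP, whose subject is [Greta₁'s sister]₂.
*Greta₁* and the pronoun do not c-command one another → neither Principle B nor Principle C is at stake; coindexation permitted.
*[Greta₁'s sister]₂* c-commands the pronoun within its binding domain → coindexation would violate Principle B.
*Yuki₃* and the pronoun do not c-command one another → neither Principle B nor Principle C is at stake; coindexation permitted.
*Leila₄* and the pronoun do not c-command one another → neither Principle B nor Principle C is at stake; coindexation permitted.

{1, 3, 4}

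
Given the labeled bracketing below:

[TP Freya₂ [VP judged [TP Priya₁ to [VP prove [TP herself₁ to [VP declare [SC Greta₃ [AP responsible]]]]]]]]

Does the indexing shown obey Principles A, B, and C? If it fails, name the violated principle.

grammatical

The two coindexed NPs are *Priya₁* and *herself₁*.
*herself₁* is an anaphor; its binding domain is the embedded TP, whose subject is Priya₁. *Priya₁* c-commands it within that domain and shares its index, so Principle A is satisfied.
*Priya₁* is an R-expression; *herself₁* does not c-command it, and no other NP shares its index, so Principle C is satisfied.
All principles are respected.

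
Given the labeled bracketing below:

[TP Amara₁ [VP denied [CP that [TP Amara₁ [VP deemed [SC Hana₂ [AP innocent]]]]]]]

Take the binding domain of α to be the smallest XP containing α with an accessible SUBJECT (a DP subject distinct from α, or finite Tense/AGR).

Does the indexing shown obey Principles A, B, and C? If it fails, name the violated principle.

Principle C

The two coindexed NPs are *Amara₁* (the lower occurrence) and *Amara₁* (the higher occurrence).
*Amara₁* (the lower occurrence) is an R-expression. Principle C requires it to be free everywhere.
*Amara₁* (the higher occurrence) c-commands it and carries the same index.
The R-expression is bound → Principle C violation.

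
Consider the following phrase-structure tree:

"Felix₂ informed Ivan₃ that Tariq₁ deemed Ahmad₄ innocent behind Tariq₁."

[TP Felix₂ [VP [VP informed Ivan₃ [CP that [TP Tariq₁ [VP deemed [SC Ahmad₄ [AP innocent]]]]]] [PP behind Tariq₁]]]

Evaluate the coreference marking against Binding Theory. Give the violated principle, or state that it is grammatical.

The two coindexed NPs are *Tariq₁* and *Tariq₁*.
*Tariq₁* is an R-expression; no coindexed NP c-commands it, so Principle C holds.
*Tariq₁* is an R-expression; *Tariq₁* does not c-command it, and no other NP shares its index, so Principle C is satisfied.
All principles are respected.

grammatical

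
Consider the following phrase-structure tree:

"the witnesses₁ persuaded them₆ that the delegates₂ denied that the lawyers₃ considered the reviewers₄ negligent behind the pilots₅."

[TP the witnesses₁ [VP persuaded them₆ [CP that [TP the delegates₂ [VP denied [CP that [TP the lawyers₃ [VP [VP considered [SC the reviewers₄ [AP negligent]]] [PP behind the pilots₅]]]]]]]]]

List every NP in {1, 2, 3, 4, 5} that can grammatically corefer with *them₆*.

none

*them* is a pronoun, so Principle B applies: it must be free in its binding domain.
Binding domain of *them₆*: the matrix TP, whose subject is the witnesses₁.
*the witnesses₁* c-commands the pronoun within its binding domain → coindexation would violate Principle B.
*the delegates₂*: the pronoun c-commands this R-expression → coindexation would violate Principle C on *the delegates₂*.
*the lawyers₃*: the pronoun c-commands this R-expression → coindexation would violate Principle C on *the lawyers₃*.
*the reviewers₄*: the pronoun c-commands this R-expression → coindexation would violate Principle C on *the reviewers₄*.
*the pilots₅*: the pronoun c-commands this R-expression → coindexation would violate Principle C on *the pilots₅*.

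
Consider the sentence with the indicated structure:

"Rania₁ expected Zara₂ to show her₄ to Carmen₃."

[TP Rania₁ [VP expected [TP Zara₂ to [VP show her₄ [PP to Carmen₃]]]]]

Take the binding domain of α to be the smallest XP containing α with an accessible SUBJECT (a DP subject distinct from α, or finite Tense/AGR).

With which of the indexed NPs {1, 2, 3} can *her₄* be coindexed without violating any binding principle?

*her* is a pronoun, so Principle B applies: it must be free in its binding domain.
Binding domain of *her₄*: the embedded TP, whose subject is Zara₂.
*Rania₁* c-commands the pronoun but from outside its binding domain, and is not c-commanded by it → coindexation permitted.
*Zara₂* c-commands the pronoun within its binding domain → coindexation would violate Principle B.
*Carmen₃*: the pronoun c-commands this R-expression → coindexation would violate Principle C on *Carmen₃*.

{1}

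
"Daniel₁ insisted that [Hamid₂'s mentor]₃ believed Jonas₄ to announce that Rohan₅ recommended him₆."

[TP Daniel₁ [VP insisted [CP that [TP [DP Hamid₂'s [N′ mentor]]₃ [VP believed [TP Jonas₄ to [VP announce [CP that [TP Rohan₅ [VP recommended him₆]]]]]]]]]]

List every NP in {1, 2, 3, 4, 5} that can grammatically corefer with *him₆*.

{1, 2, 3, 4}

*him* is a pronoun, so Principle B applies: it must be free in its binding domain.
Binding domain of *him₆*: the embedded TP, whose subject is Rohan₅.
*Daniel₁* c-commands the pronoun but from outside its binding domain, and is not c-commanded by it → coindexation permitted.
*Hamid₂* and the pronoun do not c-command one another → neither Principle B nor Principle C is at stake; coindexation permitted.
*[Hamid₂'s mentor]₃* c-commands the pronoun but from outside its binding domain, and is not c-commanded by it → coindexation permitted.
*Jonas₄* c-commands the pronoun but from outside its binding domain, and is not c-commanded by it → coindexation permitted.
*Rohan₅* c-commands the pronoun within its binding domain → coindexation would violate Principle B.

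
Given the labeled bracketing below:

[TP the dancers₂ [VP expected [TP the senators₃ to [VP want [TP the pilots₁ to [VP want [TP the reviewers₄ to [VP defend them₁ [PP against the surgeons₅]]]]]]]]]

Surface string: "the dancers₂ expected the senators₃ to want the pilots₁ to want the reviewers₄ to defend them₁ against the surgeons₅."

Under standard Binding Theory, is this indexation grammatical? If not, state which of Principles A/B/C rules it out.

grammatical

The two coindexed NPs are *the pilots₁* and *them₁*.
*them₁* is a pronoun; its binding domain is the embedded TP, whose subject is the reviewers₄. Within that domain it is c-commanded only by *the reviewers₄*, which carries a different index — the pronoun is free locally, so Principle B holds.
*the pilots₁* is an R-expression; *them₁* does not c-command it, and no other NP shares its index, so Principle C is satisfied.
All principles are respected.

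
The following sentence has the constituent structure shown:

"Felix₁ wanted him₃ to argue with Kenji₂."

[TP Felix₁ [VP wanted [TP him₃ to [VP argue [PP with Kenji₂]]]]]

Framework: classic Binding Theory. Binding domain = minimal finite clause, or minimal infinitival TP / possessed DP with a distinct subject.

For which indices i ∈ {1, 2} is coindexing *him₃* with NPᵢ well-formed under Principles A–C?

none

*him* is a pronoun, so Principle B applies: it must be free in its binding domain.
Binding domain of *him₃*: the matrix TP, whose subject is Felix₁.
*Felix₁* c-commands the pronoun within its binding domain → coindexation would violate Principle B.
*Kenji₂*: the pronoun c-commands this R-expression → coindexation would violate Principle C on *Kenji₂*.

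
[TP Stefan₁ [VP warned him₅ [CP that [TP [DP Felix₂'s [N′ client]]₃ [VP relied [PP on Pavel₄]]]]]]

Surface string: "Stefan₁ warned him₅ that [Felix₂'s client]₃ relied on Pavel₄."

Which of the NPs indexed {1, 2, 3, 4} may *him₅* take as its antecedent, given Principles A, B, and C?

none

*him* is a pronoun, so Principle B applies: it must be free in its binding domain.
Binding domain of *him₅*: the matrix TP, whose subject is Stefan₁.
*Stefan₁* c-commands the pronoun within its binding domain → coindexation would violate Principle B.
*Felix₂*: the pronoun c-commands this R-expression → coindexation would violate Principle C on *Felix₂*.
*[Felix₂'s client]₃*: the pronoun c-commands this R-expression → coindexation would violate Principle C on *[Felix₂'s client]₃*.
*Pavel₄*: the pronoun c-commands this R-expression → coindexation would violate Principle C on *Pavel₄*.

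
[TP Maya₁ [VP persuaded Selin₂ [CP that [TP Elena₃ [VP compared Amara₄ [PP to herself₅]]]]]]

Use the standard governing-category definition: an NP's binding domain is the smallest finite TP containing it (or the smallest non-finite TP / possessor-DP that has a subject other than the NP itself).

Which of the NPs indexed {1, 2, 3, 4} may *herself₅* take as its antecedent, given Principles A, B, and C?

*herself* is an anaphor, so Principle A applies: it must be bound in its binding domain.
Binding domain of *herself₅*: the embedded TP, whose subject is Elena₃.
*Maya₁* c-commands the anaphor but is outside its binding domain → cannot satisfy Principle A.
*Selin₂* c-commands the anaphor but is outside its binding domain → cannot satisfy Principle A.
*Elena₃* c-commands the anaphor within its binding domain → licit binder.
*Amara₄* c-commands the anaphor within its binding domain → licit binder.

{3, 4}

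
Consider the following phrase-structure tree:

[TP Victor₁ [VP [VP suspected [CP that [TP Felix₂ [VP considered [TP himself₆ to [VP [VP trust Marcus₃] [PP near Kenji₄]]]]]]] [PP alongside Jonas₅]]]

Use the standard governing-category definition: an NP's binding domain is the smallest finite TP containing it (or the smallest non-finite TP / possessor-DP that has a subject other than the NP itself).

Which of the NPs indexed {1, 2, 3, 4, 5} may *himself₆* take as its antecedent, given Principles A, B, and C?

*himself* is an anaphor, so Principle A applies: it must be bound in its binding domain.
Binding domain of *himself₆*: the embedded TP, whose subject is Felix₂.
*Victor₁* c-commands the anaphor but is outside its binding domain → cannot satisfy Principle A.
*Felix₂* c-commands the anaphor within its binding domain → licit binder.
*Marcus₃* does not c-command the anaphor → cannot bind it.
*Kenji₄* does not c-command the anaphor → cannot bind it.
*Jonas₅* does not c-command the anaphor → cannot bind it.

{2}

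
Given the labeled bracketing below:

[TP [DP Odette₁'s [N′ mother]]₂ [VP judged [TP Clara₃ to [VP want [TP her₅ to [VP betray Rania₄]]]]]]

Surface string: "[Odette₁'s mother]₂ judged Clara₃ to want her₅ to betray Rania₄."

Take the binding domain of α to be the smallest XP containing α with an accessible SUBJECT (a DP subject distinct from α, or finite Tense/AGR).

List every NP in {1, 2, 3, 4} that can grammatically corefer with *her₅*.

{1, 2}

*her* is a pronoun, so Principle B applies: it must be free in its binding domain.
Binding domain of *her₅*: the embedded TP, whose subject is Clara₃.
*Odette₁* and the pronoun do not c-command one another → neither Principle B nor Principle C is at stake; coindexation permitted.
*[Odette₁'s mother]₂* c-commands the pronoun but from outside its binding domain, and is not c-commanded by it → coindexation permitted.
*Clara₃* c-commands the pronoun within its binding domain → coindexation would violate Principle B.
*Rania₄*: the pronoun c-commands this R-expression → coindexation would violate Principle C on *Rania₄*.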